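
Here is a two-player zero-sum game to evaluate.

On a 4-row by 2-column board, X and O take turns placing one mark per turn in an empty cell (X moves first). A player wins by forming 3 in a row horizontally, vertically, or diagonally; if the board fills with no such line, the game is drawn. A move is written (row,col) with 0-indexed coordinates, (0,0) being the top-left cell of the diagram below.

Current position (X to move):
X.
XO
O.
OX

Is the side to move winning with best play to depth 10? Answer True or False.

X winning at [X./XO/O./OX]: False

[X./XO/O./OX] X move#1: (0,1):+0/XX/XO/O./OX*, (2,1):+0/X./XO/OX/OX
[XX/XO/O./OX] O move#2: (2,1):+0/XX/XO/OO/OX*
[XX/XO/OO/OX] end (terminal +0, X#3); searched X./XO/O./OX to 10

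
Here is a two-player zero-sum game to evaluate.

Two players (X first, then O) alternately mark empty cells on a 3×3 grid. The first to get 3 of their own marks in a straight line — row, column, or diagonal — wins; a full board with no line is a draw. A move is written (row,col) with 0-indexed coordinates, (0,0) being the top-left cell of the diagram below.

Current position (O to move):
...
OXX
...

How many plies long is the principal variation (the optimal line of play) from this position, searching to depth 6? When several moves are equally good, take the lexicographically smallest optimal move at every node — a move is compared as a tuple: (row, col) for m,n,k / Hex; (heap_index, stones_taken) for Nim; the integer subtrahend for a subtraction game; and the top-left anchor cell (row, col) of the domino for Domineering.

PV length from [.../OXX/...]: 6 plies

[.../OXX/...] O move#1: (0,0):+0/O../OXX/...*, (0,1):-1/.O./OXX/..., (0,2):+0/..O/OXX/..., (2,0):+0/.../OXX/O.., (2,1):-1/.../OXX/.O., (2,2):+0/.../OXX/..O
[O../OXX/...] X move#2: (0,1):-1/OX./OXX/..., (0,2):-1/O.X/OXX/..., (2,0):+0/O../OXX/X..*, (2,1):-1/O../OXX/.X., (2,2):-1/O../OXX/..X
[O../OXX/X..] O move#3: (0,1):-1/OO./OXX/X.., (0,2):+0/O.O/OXX/X..*, (2,1):-1/O../OXX/XO., (2,2):-1/O../OXX/X.O
[O.O/OXX/X..] X move#4: (0,1):+0/OXO/OXX/X..*, (2,1):-1/O.O/OXX/XX., (2,2):-1/O.O/OXX/X.X
[OXO/OXX/X..] O move#5: (2,1):+0/OXO/OXX/XO.*, (2,2):-1/OXO/OXX/X.O
[OXO/OXX/XO.] X move#6: (2,2):+0/OXO/OXX/XOX*
[OXO/OXX/XOX] end (terminal +0, O#7); searched .../OXX/... to 6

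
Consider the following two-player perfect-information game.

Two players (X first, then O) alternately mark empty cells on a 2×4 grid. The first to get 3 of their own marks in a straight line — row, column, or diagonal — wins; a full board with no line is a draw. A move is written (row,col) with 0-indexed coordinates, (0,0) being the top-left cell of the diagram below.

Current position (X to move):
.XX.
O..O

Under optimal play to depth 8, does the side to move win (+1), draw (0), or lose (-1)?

value(.XX./O..O, X) = +1

ply 1, X at .XX./O..O | (0,0)=+1→XXX./O..O*; (0,3)=+1→.XXX/O..O; (1,1)=+1→.XX./OX.O; (1,2)=+1→.XX./O.XO
ply 2: XXX./O..O is terminal -1 (O); from .XX./O..O depth 8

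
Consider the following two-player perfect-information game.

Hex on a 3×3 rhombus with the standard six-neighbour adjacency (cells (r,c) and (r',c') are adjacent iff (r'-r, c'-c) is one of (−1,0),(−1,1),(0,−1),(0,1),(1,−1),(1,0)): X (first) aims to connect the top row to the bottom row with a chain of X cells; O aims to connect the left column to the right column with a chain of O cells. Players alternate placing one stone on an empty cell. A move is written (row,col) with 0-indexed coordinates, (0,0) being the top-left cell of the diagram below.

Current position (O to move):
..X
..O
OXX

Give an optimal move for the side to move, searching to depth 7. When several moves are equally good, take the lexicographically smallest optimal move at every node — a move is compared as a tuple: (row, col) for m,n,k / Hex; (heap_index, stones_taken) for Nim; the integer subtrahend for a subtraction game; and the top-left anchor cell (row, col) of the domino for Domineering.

p1 O@[..X/..O/OXX]: (0,0)[O.X/..O/OXX]-1 (0,1)[.OX/..O/OXX]-1 (1,0)[..X/O.O/OXX]-1 (1,1)[..X/.OO/OXX]+1*
p2 X@[..X/.OO/OXX] terminal -1; root [..X/..O/OXX] d7

O's best at [..X/..O/OXX]: (1,1)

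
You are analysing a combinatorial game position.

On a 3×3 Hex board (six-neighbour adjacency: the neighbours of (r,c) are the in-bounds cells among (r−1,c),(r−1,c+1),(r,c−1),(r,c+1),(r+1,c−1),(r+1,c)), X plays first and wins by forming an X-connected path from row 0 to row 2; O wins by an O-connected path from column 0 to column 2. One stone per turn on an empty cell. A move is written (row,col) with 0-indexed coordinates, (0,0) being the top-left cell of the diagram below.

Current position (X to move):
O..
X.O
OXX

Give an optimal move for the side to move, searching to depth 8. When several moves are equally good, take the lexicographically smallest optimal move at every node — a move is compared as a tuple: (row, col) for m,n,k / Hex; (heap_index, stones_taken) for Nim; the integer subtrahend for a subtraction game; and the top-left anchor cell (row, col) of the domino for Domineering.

ply 1, X at O../X.O/OXX | (0,1)=-1→OX./X.O/OXX; (0,2)=-1→O.X/X.O/OXX; (1,1)=+1→O../XXO/OXX*
ply 2, O at O../XXO/OXX | (0,1)=-1→OO./XXO/OXX*; (0,2)=-1→O.O/XXO/OXX
ply 3, X at OO./XXO/OXX | (0,2)=+1→OOX/XXO/OXX*
ply 4: OOX/XXO/OXX is terminal -1 (O); from O../X.O/OXX depth 8

X's best at [O../X.O/OXX]: (1,1)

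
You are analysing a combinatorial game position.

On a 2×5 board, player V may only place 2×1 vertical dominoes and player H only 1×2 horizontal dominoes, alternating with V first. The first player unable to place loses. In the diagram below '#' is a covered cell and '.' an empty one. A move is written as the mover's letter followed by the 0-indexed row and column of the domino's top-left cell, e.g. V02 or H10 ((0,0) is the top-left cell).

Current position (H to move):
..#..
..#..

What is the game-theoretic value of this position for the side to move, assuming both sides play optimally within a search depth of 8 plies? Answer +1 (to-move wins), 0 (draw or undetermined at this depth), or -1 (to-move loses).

ply 1, H at ..#../..#.. | H00=-1→###../..#..*; H03=-1→..###/..#..; H10=-1→..#../###..; H13=-1→..#../..###
ply 2, V at ###../..#.. | V03=+1→####./..##.*; V04=+1→###.#/..#.#
ply 3, H at ####./..##. | H10=-1→####./####.*
ply 4, V at ####./####. | V04=+1→#####/#####*
ply 5: #####/##### is terminal -1 (H); from ..#../..#.. depth 8

value(..#../..#.., H) = -1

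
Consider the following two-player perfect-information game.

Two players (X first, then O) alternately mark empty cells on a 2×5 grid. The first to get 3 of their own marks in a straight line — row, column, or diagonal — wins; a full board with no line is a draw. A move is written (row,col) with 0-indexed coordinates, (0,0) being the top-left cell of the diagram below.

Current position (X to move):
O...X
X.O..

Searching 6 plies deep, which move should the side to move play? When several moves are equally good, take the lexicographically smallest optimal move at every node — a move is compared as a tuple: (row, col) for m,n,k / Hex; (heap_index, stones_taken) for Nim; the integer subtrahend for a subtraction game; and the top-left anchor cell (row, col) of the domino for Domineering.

[O...X/X.O..] X move#1: (0,1):-1/OX..X/X.O.., (0,2):+0/O.X.X/X.O..*, (0,3):-1/O..XX/X.O.., (1,1):+0/O...X/XXO.., (1,3):+0/O...X/X.OX., (1,4):+0/O...X/X.O.X
[O.X.X/X.O..] O move#2: (0,1):-1/OOX.X/X.O.., (0,3):+0/O.XOX/X.O..*, (1,1):-1/O.X.X/XOO.., (1,3):-1/O.X.X/X.OO., (1,4):-1/O.X.X/X.O.O
[O.XOX/X.O..] X move#3: (0,1):-1/OXXOX/X.O.., (1,1):+0/O.XOX/XXO..*, (1,3):+0/O.XOX/X.OX., (1,4):+0/O.XOX/X.O.X
[O.XOX/XXO..] O move#4: (0,1):+0/OOXOX/XXO..*, (1,3):+0/O.XOX/XXOO., (1,4):+0/O.XOX/XXO.O
[OOXOX/XXO..] X move#5: (1,3):+0/OOXOX/XXOX.*, (1,4):+0/OOXOX/XXO.X
[OOXOX/XXOX.] O move#6: (1,4):+0/OOXOX/XXOXO*
[OOXOX/XXOXO] end (terminal +0, X#7); searched O...X/X.O.. to 6

X's best at [O...X/X.O..]: (0,2)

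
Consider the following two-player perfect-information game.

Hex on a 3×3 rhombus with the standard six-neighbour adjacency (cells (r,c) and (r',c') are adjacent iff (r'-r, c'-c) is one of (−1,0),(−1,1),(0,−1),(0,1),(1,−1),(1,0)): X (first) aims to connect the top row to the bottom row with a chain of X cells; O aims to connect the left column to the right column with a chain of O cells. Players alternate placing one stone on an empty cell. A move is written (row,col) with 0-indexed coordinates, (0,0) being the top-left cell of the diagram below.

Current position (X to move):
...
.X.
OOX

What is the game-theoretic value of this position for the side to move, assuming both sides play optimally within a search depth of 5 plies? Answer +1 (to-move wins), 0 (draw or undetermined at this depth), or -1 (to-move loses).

ply 1, X at .../.X./OOX | (0,0)=-1→X../.X./OOX; (0,1)=-1→.X./.X./OOX; (0,2)=-1→..X/.X./OOX; (1,0)=-1→.../XX./OOX; (1,2)=+1→.../.XX/OOX*
ply 2, O at .../.XX/OOX | (0,0)=-1→O../.XX/OOX*; (0,1)=-1→.O./.XX/OOX; (0,2)=-1→..O/.XX/OOX; (1,0)=-1→.../OXX/OOX
ply 3, X at O../.XX/OOX | (0,1)=+1→OX./.XX/OOX*; (0,2)=+1→O.X/.XX/OOX; (1,0)=+1→O../XXX/OOX
ply 4: OX./.XX/OOX is terminal -1 (O); from .../.X./OOX depth 5

value(.../.X./OOX, X) = +1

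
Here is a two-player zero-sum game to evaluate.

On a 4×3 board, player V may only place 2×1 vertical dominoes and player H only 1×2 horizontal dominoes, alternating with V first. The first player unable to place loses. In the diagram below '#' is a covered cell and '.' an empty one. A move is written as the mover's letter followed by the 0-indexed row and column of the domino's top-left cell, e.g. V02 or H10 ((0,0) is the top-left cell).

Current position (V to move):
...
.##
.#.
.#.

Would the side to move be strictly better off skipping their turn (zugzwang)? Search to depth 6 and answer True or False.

ply 1, V at .../.##/.#./.#. | V00=+1→#../###/.#./.#.*; V10=+1→.../###/##./.#.; V20=+1→.../.##/##./##.; V22=+1→.../.##/.##/.##
ply 2, H at #../###/.#./.#. | H01=-1→###/###/.#./.#.*
ply 3, V at ###/###/.#./.#. | V20=+1→###/###/##./##.*; V22=+1→###/###/.##/.##
ply 4: ###/###/##./##. is terminal -1 (H); from .../.##/.#./.#. depth 6
if V skipped the turn, H would face:
~ ply 1, H at .../.##/.#./.#. | H00=-1→##./.##/.#./.#.*; H01=-1→.##/.##/.#./.#.
~ ply 2, V at ##./.##/.#./.#. | V10=+1→##./###/##./.#.*; V20=+1→##./.##/##./##.; V22=+1→##./.##/.##/.##
~ ply 3: ##./###/##./.#. is terminal -1 (H); from .../.##/.#./.#. depth 6
compare (V): move=+1 vs pass=+1

zugzwang(.../.##/.#./.#., V) = False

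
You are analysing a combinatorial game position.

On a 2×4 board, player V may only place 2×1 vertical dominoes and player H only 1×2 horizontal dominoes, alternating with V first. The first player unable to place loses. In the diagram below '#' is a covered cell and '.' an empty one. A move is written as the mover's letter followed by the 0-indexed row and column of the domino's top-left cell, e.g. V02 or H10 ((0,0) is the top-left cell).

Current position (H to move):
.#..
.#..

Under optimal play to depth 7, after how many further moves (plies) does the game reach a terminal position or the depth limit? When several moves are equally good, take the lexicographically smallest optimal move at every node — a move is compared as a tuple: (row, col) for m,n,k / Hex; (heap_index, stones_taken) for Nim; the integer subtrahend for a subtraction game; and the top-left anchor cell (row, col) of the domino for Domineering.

PV length from [.#../.#..]: 3 plies

p1 H@[.#../.#..]: H02[.###/.#..]+1* H12[.#../.###]+1
p2 V@[.###/.#..]: V00[####/##..]-1*
p3 H@[####/##..]: H12[####/####]+1*
p4 V@[####/####] terminal -1; root [.#../.#..] d7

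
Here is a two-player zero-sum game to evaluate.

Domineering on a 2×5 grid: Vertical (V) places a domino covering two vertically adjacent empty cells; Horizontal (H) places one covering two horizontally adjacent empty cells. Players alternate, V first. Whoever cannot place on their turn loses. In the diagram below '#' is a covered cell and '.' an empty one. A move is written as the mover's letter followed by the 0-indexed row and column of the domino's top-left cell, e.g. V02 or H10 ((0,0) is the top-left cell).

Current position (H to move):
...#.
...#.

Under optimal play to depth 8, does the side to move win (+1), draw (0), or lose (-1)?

[...#./...#.] H move#1: H00:-1/##.#./...#.*, H01:-1/.###./...#., H10:-1/...#./##.#., H11:-1/...#./.###.
[##.#./...#.] V move#2: V02:+1/####./..##.*, V04:-1/##.##/...##
[####./..##.] H move#3: H10:-1/####./####.*
[####./####.] V move#4: V04:+1/#####/#####*
[#####/#####] end (terminal -1, H#5); searched ...#./...#. to 8

value(...#./...#., H) = -1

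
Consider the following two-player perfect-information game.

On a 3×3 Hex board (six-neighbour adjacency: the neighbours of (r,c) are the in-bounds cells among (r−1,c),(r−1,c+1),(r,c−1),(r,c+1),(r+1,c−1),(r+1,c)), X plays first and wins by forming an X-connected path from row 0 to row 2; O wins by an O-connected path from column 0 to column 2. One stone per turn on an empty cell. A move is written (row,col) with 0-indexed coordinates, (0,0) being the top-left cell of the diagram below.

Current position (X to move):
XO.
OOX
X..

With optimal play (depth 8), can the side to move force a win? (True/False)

[XO./OOX/X..] X move#1: (0,2):+1/XOX/OOX/X..*, (2,1):-1/XO./OOX/XX., (2,2):-1/XO./OOX/X.X
[XOX/OOX/X..] O move#2: (2,1):-1/XOX/OOX/XO.*, (2,2):-1/XOX/OOX/X.O
[XOX/OOX/XO.] X move#3: (2,2):+1/XOX/OOX/XOX*
[XOX/OOX/XOX] end (terminal -1, O#4); searched XO./OOX/X.. to 8

X winning at [XO./OOX/X..]: True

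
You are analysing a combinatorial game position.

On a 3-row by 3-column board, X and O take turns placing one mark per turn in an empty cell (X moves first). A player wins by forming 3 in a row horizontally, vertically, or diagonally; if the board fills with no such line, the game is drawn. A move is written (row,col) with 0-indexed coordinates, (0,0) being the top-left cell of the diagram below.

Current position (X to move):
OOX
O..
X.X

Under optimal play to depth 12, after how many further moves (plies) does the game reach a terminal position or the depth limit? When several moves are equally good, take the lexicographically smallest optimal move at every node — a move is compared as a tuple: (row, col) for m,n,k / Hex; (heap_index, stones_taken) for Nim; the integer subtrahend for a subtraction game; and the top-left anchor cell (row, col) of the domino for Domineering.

p1 X@[OOX/O../X.X]: (1,1)[OOX/OX./X.X]+1* (1,2)[OOX/O.X/X.X]+1 (2,1)[OOX/O../XXX]+1
p2 O@[OOX/OX./X.X] terminal -1; root [OOX/O../X.X] d12

PV length from [OOX/O../X.X]: 1 ply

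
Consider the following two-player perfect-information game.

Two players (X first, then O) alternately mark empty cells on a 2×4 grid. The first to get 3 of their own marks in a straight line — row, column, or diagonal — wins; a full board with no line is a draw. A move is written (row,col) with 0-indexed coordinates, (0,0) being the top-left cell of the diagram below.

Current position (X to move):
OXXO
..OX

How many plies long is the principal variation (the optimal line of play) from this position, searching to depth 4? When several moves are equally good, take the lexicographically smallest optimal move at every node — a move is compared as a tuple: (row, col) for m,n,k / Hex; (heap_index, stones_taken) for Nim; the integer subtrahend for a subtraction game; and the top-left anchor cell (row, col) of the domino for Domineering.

p1 X@[OXXO/..OX]: (1,0)[OXXO/X.OX]+0* (1,1)[OXXO/.XOX]+0
p2 O@[OXXO/X.OX]: (1,1)[OXXO/XOOX]+0*
p3 X@[OXXO/XOOX] terminal +0; root [OXXO/..OX] d4

PV length from [OXXO/..OX]: 2 plies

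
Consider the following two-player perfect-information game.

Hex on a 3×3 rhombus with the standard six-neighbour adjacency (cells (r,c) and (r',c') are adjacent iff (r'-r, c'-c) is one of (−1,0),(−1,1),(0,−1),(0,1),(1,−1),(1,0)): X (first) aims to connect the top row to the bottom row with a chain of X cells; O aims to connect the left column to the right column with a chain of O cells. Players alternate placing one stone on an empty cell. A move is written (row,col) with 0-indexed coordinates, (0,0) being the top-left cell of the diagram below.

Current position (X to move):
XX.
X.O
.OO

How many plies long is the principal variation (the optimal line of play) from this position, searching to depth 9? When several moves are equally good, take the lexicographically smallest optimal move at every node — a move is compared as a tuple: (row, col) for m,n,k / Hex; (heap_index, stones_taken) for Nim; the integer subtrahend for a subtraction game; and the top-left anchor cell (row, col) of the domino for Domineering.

p1 X@[XX./X.O/.OO]: (0,2)[XXX/X.O/.OO]-1 (1,1)[XX./XXO/.OO]-1 (2,0)[XX./X.O/XOO]+1*
p2 O@[XX./X.O/XOO] terminal -1; root [XX./X.O/.OO] d9

PV length from [XX./X.O/.OO]: 1 ply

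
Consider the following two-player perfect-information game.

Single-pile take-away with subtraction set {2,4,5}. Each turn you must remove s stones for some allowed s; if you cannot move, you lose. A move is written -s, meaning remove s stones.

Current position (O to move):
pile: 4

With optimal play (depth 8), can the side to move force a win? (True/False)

O winning at [4]: True

[4] O move#1: -2:-1/2, -4:+1/0*
[0] end (terminal -1, X#2); searched 4 to 8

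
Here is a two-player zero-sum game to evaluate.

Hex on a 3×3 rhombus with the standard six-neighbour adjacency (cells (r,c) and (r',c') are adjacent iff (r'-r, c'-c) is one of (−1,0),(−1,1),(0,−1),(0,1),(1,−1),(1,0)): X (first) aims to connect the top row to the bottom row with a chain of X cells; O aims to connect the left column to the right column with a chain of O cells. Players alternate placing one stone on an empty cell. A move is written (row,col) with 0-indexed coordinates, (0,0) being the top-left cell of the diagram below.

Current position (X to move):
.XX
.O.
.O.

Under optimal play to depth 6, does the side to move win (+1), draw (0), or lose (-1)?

ply 1, X at .XX/.O./.O. | (0,0)=-1→XXX/.O./.O.*; (1,0)=-1→.XX/XO./.O.; (1,2)=-1→.XX/.OX/.O.; (2,0)=-1→.XX/.O./XO.; (2,2)=-1→.XX/.O./.OX
ply 2, O at XXX/.O./.O. | (1,0)=+1→XXX/OO./.O.*; (1,2)=+1→XXX/.OO/.O.; (2,0)=+1→XXX/.O./OO.; (2,2)=+1→XXX/.O./.OO
ply 3, X at XXX/OO./.O. | (1,2)=-1→XXX/OOX/.O.*; (2,0)=-1→XXX/OO./XO.; (2,2)=-1→XXX/OO./.OX
ply 4, O at XXX/OOX/.O. | (2,0)=-1→XXX/OOX/OO.; (2,2)=+1→XXX/OOX/.OO*
ply 5: XXX/OOX/.OO is terminal -1 (X); from .XX/.O./.O. depth 6

value(.XX/.O./.O., X) = -1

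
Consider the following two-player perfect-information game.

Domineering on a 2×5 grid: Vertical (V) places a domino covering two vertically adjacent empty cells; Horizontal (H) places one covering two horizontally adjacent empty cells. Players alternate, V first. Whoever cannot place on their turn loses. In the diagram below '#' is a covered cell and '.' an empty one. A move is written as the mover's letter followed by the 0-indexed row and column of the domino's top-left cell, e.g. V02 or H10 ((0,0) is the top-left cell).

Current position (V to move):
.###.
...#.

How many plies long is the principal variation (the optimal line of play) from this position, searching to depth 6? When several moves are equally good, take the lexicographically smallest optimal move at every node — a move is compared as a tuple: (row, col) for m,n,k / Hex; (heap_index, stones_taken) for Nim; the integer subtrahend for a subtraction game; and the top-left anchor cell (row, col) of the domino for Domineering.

PV length from [.###./...#.]: 3 plies

[.###./...#.] V move#1: V00:+1/####./#..#.*, V04:-1/.####/...##
[####./#..#.] H move#2: H11:-1/####./####.*
[####./####.] V move#3: V04:+1/#####/#####*
[#####/#####] end (terminal -1, H#4); searched .###./...#. to 6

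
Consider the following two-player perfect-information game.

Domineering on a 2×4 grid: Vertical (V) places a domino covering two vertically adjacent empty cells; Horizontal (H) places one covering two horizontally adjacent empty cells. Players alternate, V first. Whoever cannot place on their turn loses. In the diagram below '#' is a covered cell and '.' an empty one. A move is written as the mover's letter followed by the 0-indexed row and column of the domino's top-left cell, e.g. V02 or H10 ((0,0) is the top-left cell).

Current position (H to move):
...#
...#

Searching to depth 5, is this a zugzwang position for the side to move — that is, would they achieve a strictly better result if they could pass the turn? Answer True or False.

zugzwang(...#/...#, H) = False

p1 H@[...#/...#]: H00[##.#/...#]+1* H01[.###/...#]+1 H10[...#/##.#]+1 H11[...#/.###]+1
p2 V@[##.#/...#]: V02[####/..##]-1*
p3 H@[####/..##]: H10[####/####]+1*
p4 V@[####/####] terminal -1; root [...#/...#] d5
suppose H passes — search the same position with V to move:
pass> p1 V@[...#/...#]: V00[#..#/#..#]-1 V01[.#.#/.#.#]+1* V02[..##/..##]-1
pass> p2 H@[.#.#/.#.#] terminal -1; root [...#/...#] d5
for H: play +1, pass -1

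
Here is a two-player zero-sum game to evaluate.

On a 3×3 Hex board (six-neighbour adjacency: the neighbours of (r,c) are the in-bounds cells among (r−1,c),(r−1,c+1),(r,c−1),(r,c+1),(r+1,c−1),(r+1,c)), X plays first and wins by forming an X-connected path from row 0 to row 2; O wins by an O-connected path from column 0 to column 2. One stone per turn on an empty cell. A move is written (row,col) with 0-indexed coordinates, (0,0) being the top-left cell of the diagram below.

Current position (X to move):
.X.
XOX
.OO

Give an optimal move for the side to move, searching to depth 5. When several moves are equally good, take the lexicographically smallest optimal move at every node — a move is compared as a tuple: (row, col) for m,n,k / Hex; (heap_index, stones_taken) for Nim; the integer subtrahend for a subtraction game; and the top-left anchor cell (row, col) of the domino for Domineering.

ply 1, X at .X./XOX/.OO | (0,0)=-1→XX./XOX/.OO; (0,2)=-1→.XX/XOX/.OO; (2,0)=+1→.X./XOX/XOO*
ply 2: .X./XOX/XOO is terminal -1 (O); from .X./XOX/.OO depth 5

X's best at [.X./XOX/.OO]: (2,0)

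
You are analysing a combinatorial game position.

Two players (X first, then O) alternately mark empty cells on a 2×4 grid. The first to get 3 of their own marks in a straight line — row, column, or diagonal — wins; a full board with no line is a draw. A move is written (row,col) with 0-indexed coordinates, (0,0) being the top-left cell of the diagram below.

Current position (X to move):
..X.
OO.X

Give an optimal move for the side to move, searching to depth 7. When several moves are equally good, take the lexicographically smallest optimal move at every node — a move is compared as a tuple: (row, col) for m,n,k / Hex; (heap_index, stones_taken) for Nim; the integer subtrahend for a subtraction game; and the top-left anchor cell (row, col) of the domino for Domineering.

[..X./OO.X] X move#1: (0,0):-1/X.X./OO.X, (0,1):-1/.XX./OO.X, (0,3):-1/..XX/OO.X, (1,2):+0/..X./OOXX*
[..X./OOXX] O move#2: (0,0):+0/O.X./OOXX*, (0,1):+0/.OX./OOXX, (0,3):+0/..XO/OOXX
[O.X./OOXX] X move#3: (0,1):+0/OXX./OOXX*, (0,3):+0/O.XX/OOXX
[OXX./OOXX] O move#4: (0,3):+0/OXXO/OOXX*
[OXXO/OOXX] end (terminal +0, X#5); searched ..X./OO.X to 7

X's best at [..X./OO.X]: (1,2)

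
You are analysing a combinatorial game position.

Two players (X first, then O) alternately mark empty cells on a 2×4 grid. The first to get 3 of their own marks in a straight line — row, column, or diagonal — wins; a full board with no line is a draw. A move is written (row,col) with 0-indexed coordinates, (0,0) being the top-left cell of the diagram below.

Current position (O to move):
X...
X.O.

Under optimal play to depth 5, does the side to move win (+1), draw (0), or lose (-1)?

p1 O@[X.../X.O.]: (0,1)[XO../X.O.]+0* (0,2)[X.O./X.O.]+0 (0,3)[X..O/X.O.]+0 (1,1)[X.../XOO.]+0 (1,3)[X.../X.OO]+0
p2 X@[XO../X.O.]: (0,2)[XOX./X.O.]+0* (0,3)[XO.X/X.O.]+0 (1,1)[XO../XXO.]+0 (1,3)[XO../X.OX]+0
p3 O@[XOX./X.O.]: (0,3)[XOXO/X.O.]+0* (1,1)[XOX./XOO.]+0 (1,3)[XOX./X.OO]+0
p4 X@[XOXO/X.O.]: (1,1)[XOXO/XXO.]+0* (1,3)[XOXO/X.OX]+0
p5 O@[XOXO/XXO.]: (1,3)[XOXO/XXOO]+0*
p6 X@[XOXO/XXOO] terminal +0; root [X.../X.O.] d5

value(X.../X.O., O) = 0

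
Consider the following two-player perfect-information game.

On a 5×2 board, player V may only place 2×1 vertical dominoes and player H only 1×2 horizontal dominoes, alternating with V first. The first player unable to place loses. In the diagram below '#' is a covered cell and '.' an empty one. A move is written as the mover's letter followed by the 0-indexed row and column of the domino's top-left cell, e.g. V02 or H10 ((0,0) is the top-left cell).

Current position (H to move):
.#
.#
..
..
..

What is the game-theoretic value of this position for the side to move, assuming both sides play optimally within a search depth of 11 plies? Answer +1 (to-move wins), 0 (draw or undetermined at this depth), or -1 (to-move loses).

p1 H@[.#/.#/../../..]: H20[.#/.#/##/../..]-1 H30[.#/.#/../##/..]+1* H40[.#/.#/../../##]-1
p2 V@[.#/.#/../##/..]: V00[##/##/../##/..]-1* V10[.#/##/#./##/..]-1
p3 H@[##/##/../##/..]: H20[##/##/##/##/..]+1* H40[##/##/../##/##]+1
p4 V@[##/##/##/##/..] terminal -1; root [.#/.#/../../..] d11

value(.#/.#/../../.., H) = +1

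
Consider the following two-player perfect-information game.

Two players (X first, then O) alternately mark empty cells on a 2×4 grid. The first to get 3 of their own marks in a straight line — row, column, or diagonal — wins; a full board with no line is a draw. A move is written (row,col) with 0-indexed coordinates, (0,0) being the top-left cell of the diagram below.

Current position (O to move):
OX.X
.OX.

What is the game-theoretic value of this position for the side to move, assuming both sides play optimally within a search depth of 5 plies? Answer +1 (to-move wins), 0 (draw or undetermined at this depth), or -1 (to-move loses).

p1 O@[OX.X/.OX.]: (0,2)[OXOX/.OX.]+0* (1,0)[OX.X/OOX.]-1 (1,3)[OX.X/.OXO]-1
p2 X@[OXOX/.OX.]: (1,0)[OXOX/XOX.]+0* (1,3)[OXOX/.OXX]+0
p3 O@[OXOX/XOX.]: (1,3)[OXOX/XOXO]+0*
p4 X@[OXOX/XOXO] terminal +0; root [OX.X/.OX.] d5

value(OX.X/.OX., O) = 0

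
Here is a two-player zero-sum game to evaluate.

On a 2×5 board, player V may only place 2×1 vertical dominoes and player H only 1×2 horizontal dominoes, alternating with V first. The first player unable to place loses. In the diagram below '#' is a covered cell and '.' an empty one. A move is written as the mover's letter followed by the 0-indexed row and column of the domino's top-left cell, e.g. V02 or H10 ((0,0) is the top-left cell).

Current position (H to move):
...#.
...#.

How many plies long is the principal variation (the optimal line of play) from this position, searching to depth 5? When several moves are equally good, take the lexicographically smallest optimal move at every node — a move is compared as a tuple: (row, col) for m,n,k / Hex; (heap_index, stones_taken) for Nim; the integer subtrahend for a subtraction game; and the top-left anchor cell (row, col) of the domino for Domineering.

PV length from [...#./...#.]: 4 plies

ply 1, H at ...#./...#. | H00=-1→##.#./...#.*; H01=-1→.###./...#.; H10=-1→...#./##.#.; H11=-1→...#./.###.
ply 2, V at ##.#./...#. | V02=+1→####./..##.*; V04=-1→##.##/...##
ply 3, H at ####./..##. | H10=-1→####./####.*
ply 4, V at ####./####. | V04=+1→#####/#####*
ply 5: #####/##### is terminal -1 (H); from ...#./...#. depth 5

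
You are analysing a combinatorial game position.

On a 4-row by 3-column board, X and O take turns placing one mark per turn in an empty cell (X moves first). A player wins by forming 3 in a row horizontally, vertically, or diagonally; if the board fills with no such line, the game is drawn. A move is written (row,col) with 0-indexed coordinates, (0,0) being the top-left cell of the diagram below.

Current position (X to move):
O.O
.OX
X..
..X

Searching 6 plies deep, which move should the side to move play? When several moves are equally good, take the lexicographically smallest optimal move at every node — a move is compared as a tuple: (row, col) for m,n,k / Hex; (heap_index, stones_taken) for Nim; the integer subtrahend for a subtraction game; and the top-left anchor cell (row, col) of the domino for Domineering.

X's best at [O.O/.OX/X../..X]: (2,2)

p1 X@[O.O/.OX/X../..X]: (0,1)[OXO/.OX/X../..X]-1 (1,0)[O.O/XOX/X../..X]-1 (2,1)[O.O/.OX/XX./..X]-1 (2,2)[O.O/.OX/X.X/..X]+1* (3,0)[O.O/.OX/X../X.X]-1 (3,1)[O.O/.OX/X../.XX]-1
p2 O@[O.O/.OX/X.X/..X] terminal -1; root [O.O/.OX/X../..X] d6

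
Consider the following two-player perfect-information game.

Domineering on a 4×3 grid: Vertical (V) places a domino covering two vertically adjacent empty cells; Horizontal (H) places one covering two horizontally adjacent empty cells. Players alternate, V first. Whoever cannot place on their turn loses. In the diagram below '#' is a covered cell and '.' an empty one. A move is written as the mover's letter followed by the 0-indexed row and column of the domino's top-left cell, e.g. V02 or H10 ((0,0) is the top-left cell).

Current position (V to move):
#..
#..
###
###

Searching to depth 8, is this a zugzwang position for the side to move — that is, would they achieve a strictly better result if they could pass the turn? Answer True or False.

ply 1, V at #../#../###/### | V01=+1→##./##./###/###*; V02=+1→#.#/#.#/###/###
ply 2: ##./##./###/### is terminal -1 (H); from #../#../###/### depth 8
if V skipped the turn, H would face:
~ ply 1, H at #../#../###/### | H01=+1→###/#../###/###*; H11=+1→#../###/###/###
~ ply 2: ###/#../###/### is terminal -1 (V); from #../#../###/### depth 8
compare (V): move=+1 vs pass=-1

zugzwang(#../#../###/###, V) = False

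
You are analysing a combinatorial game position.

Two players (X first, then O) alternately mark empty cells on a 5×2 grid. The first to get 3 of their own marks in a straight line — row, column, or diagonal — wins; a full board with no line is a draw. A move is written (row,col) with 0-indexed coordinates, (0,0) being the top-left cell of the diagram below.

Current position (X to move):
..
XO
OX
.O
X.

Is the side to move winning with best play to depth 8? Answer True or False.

[../XO/OX/.O/X.] X move#1: (0,0):+0/X./XO/OX/.O/X.*, (0,1):+0/.X/XO/OX/.O/X., (3,0):+0/../XO/OX/XO/X., (4,1):+0/../XO/OX/.O/XX
[X./XO/OX/.O/X.] O move#2: (0,1):+0/XO/XO/OX/.O/X.*, (3,0):+0/X./XO/OX/OO/X., (4,1):+0/X./XO/OX/.O/XO
[XO/XO/OX/.O/X.] X move#3: (3,0):+0/XO/XO/OX/XO/X.*, (4,1):+0/XO/XO/OX/.O/XX
[XO/XO/OX/XO/X.] O move#4: (4,1):+0/XO/XO/OX/XO/XO*
[XO/XO/OX/XO/XO] end (terminal +0, X#5); searched ../XO/OX/.O/X. to 8

X winning at [../XO/OX/.O/X.]: False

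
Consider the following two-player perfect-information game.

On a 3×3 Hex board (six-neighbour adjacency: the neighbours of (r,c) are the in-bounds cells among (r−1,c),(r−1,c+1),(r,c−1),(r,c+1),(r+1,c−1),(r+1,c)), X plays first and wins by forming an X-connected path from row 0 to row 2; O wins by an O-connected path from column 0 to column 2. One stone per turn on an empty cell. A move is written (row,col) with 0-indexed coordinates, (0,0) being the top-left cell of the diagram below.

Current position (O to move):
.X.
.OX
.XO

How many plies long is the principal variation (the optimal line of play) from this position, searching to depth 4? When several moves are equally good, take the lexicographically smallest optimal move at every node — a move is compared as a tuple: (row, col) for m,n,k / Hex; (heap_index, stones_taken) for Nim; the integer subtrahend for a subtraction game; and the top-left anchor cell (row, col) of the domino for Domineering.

PV length from [.X./.OX/.XO]: 3 plies

[.X./.OX/.XO] O move#1: (0,0):-1/OX./.OX/.XO, (0,2):+1/.XO/.OX/.XO*, (1,0):-1/.X./OOX/.XO, (2,0):-1/.X./.OX/OXO
[.XO/.OX/.XO] X move#2: (0,0):-1/XXO/.OX/.XO*, (1,0):-1/.XO/XOX/.XO, (2,0):-1/.XO/.OX/XXO
[XXO/.OX/.XO] O move#3: (1,0):+1/XXO/OOX/.XO*, (2,0):+1/XXO/.OX/OXO
[XXO/OOX/.XO] end (terminal -1, X#4); searched .X./.OX/.XO to 4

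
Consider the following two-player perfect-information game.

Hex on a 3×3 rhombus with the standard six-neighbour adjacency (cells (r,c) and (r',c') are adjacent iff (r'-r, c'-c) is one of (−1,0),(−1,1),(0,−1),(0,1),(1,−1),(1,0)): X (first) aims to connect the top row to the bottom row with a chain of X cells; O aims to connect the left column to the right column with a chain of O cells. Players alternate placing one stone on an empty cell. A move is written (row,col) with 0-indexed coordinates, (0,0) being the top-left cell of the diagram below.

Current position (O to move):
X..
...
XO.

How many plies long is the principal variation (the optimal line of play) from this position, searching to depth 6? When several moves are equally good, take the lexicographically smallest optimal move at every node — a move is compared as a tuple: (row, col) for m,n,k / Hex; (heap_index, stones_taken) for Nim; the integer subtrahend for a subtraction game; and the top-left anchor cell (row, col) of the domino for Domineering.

PV length from [X../.../XO.]: 4 plies

[X../.../XO.] O move#1: (0,1):-1/XO./.../XO.*, (0,2):-1/X.O/.../XO., (1,0):-1/X../O../XO., (1,1):-1/X../.O./XO., (1,2):-1/X../..O/XO., (2,2):-1/X../.../XOO
[XO./.../XO.] X move#2: (0,2):+1/XOX/.../XO.*, (1,0):+1/XO./X../XO., (1,1):+1/XO./.X./XO., (1,2):+1/XO./..X/XO., (2,2):+1/XO./.../XOX
[XOX/.../XO.] O move#3: (1,0):-1/XOX/O../XO.*, (1,1):-1/XOX/.O./XO., (1,2):-1/XOX/..O/XO., (2,2):-1/XOX/.../XOO
[XOX/O../XO.] X move#4: (1,1):+1/XOX/OX./XO.*, (1,2):+1/XOX/O.X/XO., (2,2):+1/XOX/O../XOX
[XOX/OX./XO.] end (terminal -1, O#5); searched X../.../XO. to 6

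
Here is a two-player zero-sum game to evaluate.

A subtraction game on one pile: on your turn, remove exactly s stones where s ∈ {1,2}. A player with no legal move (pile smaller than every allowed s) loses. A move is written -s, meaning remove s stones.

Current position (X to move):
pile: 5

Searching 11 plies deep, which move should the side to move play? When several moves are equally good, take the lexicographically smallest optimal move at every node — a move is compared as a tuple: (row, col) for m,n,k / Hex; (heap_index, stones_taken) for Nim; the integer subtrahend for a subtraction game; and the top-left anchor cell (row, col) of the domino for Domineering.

X's best at [5]: -2

[5] X move#1: -1:-1/4, -2:+1/3*
[3] O move#2: -1:-1/2*, -2:-1/1
[2] X move#3: -1:-1/1, -2:+1/0*
[0] end (terminal -1, O#4); searched 5 to 11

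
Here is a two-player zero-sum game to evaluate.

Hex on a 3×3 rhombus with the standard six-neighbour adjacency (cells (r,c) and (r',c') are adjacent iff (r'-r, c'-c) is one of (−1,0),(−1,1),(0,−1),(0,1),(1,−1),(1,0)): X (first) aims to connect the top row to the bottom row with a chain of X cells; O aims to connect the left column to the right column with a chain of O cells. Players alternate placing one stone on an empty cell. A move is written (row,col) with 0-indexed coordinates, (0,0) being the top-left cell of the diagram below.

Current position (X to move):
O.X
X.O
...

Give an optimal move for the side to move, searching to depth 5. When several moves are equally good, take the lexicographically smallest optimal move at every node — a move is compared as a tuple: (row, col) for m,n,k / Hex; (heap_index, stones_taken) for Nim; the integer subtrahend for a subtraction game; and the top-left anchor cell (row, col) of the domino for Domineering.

X's best at [O.X/X.O/...]: (1,1)

[O.X/X.O/...] X move#1: (0,1):-1/OXX/X.O/..., (1,1):+1/O.X/XXO/...*, (2,0):+1/O.X/X.O/X.., (2,1):-1/O.X/X.O/.X., (2,2):-1/O.X/X.O/..X
[O.X/XXO/...] O move#2: (0,1):-1/OOX/XXO/...*, (2,0):-1/O.X/XXO/O.., (2,1):-1/O.X/XXO/.O., (2,2):-1/O.X/XXO/..O
[OOX/XXO/...] X move#3: (2,0):+1/OOX/XXO/X..*, (2,1):+1/OOX/XXO/.X., (2,2):+1/OOX/XXO/..X
[OOX/XXO/X..] end (terminal -1, O#4); searched O.X/X.O/... to 5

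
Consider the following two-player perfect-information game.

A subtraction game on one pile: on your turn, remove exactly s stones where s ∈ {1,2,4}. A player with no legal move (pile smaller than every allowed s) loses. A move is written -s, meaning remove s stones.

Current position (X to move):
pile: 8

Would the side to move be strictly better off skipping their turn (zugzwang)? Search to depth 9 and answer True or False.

ply 1, X at 8 | -1=-1→7; -2=+1→6*; -4=-1→4
ply 2, O at 6 | -1=-1→5*; -2=-1→4; -4=-1→2
ply 3, X at 5 | -1=-1→4; -2=+1→3*; -4=-1→1
ply 4, O at 3 | -1=-1→2*; -2=-1→1
ply 5, X at 2 | -1=-1→1; -2=+1→0*
ply 6: 0 is terminal -1 (O); from 8 depth 9
if X skipped the turn, O would face:
~ ply 1, O at 8 | -1=-1→7; -2=+1→6*; -4=-1→4
~ ply 2, X at 6 | -1=-1→5*; -2=-1→4; -4=-1→2
~ ply 3, O at 5 | -1=-1→4; -2=+1→3*; -4=-1→1
~ ply 4, X at 3 | -1=-1→2*; -2=-1→1
~ ply 5, O at 2 | -1=-1→1; -2=+1→0*
~ ply 6: 0 is terminal -1 (X); from 8 depth 9
compare (X): move=+1 vs pass=-1

zugzwang(8, X) = False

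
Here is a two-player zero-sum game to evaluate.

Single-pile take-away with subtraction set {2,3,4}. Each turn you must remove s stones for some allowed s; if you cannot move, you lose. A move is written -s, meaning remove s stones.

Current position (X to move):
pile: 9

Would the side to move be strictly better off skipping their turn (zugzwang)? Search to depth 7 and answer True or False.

zugzwang(9, X) = False

[9] X move#1: -2:+1/7*, -3:+1/6, -4:-1/5
[7] O move#2: -2:-1/5*, -3:-1/4, -4:-1/3
[5] X move#3: -2:-1/3, -3:-1/2, -4:+1/1*
[1] end (terminal -1, O#4); searched 9 to 7
suppose X passes — search the same position with O to move:
pass> [9] O move#1: -2:+1/7*, -3:+1/6, -4:-1/5
pass> [7] X move#2: -2:-1/5*, -3:-1/4, -4:-1/3
pass> [5] O move#3: -2:-1/3, -3:-1/2, -4:+1/1*
pass> [1] end (terminal -1, X#4); searched 9 to 7
for X: play +1, pass -1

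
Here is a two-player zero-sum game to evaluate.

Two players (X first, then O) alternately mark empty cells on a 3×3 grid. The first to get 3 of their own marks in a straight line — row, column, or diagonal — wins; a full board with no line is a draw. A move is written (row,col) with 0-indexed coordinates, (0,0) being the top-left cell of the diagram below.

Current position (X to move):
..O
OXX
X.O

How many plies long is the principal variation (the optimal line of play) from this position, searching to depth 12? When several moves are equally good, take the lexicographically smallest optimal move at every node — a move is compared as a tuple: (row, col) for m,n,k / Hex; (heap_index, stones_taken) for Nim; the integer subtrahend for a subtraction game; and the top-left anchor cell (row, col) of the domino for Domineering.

[..O/OXX/X.O] X move#1: (0,0):+0/X.O/OXX/X.O*, (0,1):+0/.XO/OXX/X.O, (2,1):+0/..O/OXX/XXO
[X.O/OXX/X.O] O move#2: (0,1):+0/XOO/OXX/X.O*, (2,1):+0/X.O/OXX/XOO
[XOO/OXX/X.O] X move#3: (2,1):+0/XOO/OXX/XXO*
[XOO/OXX/XXO] end (terminal +0, O#4); searched ..O/OXX/X.O to 12

PV length from [..O/OXX/X.O]: 3 plies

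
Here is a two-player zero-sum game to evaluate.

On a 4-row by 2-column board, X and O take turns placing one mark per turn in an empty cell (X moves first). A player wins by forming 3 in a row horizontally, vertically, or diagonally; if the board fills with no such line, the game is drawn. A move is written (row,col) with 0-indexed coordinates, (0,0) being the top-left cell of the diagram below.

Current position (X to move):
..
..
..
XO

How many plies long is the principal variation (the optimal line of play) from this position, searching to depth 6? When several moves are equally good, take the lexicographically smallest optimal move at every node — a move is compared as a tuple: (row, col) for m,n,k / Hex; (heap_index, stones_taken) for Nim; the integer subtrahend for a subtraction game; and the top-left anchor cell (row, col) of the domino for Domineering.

PV length from [../../../XO]: 6 plies

ply 1, X at ../../../XO | (0,0)=+0→X./../../XO*; (0,1)=+0→.X/../../XO; (1,0)=+0→../X./../XO; (1,1)=+0→../.X/../XO; (2,0)=+0→../../X./XO; (2,1)=+0→../../.X/XO
ply 2, O at X./../../XO | (0,1)=+0→XO/../../XO*; (1,0)=+0→X./O./../XO; (1,1)=+0→X./.O/../XO; (2,0)=+0→X./../O./XO; (2,1)=+0→X./../.O/XO
ply 3, X at XO/../../XO | (1,0)=+0→XO/X./../XO*; (1,1)=+0→XO/.X/../XO; (2,0)=+0→XO/../X./XO; (2,1)=+0→XO/../.X/XO
ply 4, O at XO/X./../XO | (1,1)=-1→XO/XO/../XO; (2,0)=+0→XO/X./O./XO*; (2,1)=-1→XO/X./.O/XO
ply 5, X at XO/X./O./XO | (1,1)=+0→XO/XX/O./XO*; (2,1)=+0→XO/X./OX/XO
ply 6, O at XO/XX/O./XO | (2,1)=+0→XO/XX/OO/XO*
ply 7: XO/XX/OO/XO is terminal +0 (X); from ../../../XO depth 6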